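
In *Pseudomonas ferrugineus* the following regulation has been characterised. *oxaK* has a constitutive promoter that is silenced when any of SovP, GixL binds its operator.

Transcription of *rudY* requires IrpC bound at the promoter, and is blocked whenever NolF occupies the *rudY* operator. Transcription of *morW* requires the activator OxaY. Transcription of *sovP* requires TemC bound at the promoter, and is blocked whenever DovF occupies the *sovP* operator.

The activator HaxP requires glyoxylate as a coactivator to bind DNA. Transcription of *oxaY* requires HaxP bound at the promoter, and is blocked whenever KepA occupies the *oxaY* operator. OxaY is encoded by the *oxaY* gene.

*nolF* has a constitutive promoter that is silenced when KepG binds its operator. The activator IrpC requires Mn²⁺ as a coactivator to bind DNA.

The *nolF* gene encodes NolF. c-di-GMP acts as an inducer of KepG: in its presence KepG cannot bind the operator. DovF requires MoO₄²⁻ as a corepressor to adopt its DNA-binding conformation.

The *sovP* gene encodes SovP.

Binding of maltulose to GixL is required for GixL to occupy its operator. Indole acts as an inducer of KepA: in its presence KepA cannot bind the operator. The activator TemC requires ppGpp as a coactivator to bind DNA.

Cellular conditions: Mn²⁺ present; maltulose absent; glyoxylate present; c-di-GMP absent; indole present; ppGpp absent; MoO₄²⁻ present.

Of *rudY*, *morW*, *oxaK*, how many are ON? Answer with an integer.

Mn²⁺ is present, so IrpC is active.
c-di-GMP is absent, so KepG is active.
With repressor KepG bound, *nolF* is not transcribed.
So NolF is not produced.
No repressor is bound and IrpC is active, so *rudY* is transcribed.
→ *rudY* is ON.
Glyoxylate is present, so HaxP is active.
Indole is present, so KepA is inactive.
No repressor is bound and HaxP is active, so *oxaY* is transcribed.
So OxaY is produced and active.
No repressor is bound and OxaY is active, so *morW* is transcribed.
→ *morW* is ON.
ppGpp is absent, so TemC is inactive.
MoO₄²⁻ is present, so DovF is active.
With repressor DovF bound, *sovP* is not transcribed.
So SovP is not produced.
Maltulose is absent, so GixL is inactive.
With no repressor bound, *oxaK* is transcribed.
→ *oxaK* is ON.
3 of the 3 genes are transcribed.

3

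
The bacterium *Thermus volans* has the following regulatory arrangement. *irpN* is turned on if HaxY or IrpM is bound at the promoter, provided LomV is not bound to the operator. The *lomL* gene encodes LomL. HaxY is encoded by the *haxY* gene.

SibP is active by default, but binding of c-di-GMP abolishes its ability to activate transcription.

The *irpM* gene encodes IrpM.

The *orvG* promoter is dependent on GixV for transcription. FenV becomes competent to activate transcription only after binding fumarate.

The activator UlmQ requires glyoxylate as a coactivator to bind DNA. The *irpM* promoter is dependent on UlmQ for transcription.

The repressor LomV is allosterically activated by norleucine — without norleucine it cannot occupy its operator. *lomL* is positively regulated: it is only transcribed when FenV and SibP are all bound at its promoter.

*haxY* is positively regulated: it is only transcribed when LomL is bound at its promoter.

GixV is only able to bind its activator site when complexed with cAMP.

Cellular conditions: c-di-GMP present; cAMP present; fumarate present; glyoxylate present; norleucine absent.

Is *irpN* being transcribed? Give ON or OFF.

ON

Norleucine is absent, so LomV is inactive.
Fumarate is present, so FenV is active.
c-di-GMP is present, so SibP is inactive.
Required activator SibP is absent, so *lomL* is not transcribed.
So LomL is not produced.
Required activator LomL is absent, so *haxY* is not transcribed.
So HaxY is not produced.
Glyoxylate is present, so UlmQ is active.
No repressor is bound and UlmQ is active, so *irpM* is transcribed.
So IrpM is produced and active.
Activator IrpM is present, so *irpN* is transcribed.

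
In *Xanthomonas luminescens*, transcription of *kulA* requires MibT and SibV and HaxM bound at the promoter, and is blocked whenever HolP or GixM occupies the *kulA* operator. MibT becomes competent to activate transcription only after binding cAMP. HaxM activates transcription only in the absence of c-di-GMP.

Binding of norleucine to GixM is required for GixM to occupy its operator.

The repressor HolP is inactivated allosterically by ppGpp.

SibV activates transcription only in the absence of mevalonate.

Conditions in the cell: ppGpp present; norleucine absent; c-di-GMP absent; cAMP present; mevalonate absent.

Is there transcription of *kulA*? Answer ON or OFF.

cAMP is present, so MibT is active.
Mevalonate is absent, so SibV is active.
ppGpp is present, so HolP is inactive.
Norleucine is absent, so GixM is inactive.
c-di-GMP is absent, so HaxM is active.
No repressor is bound and MibT and SibV and HaxM are active, so *kulA* is transcribed.

ON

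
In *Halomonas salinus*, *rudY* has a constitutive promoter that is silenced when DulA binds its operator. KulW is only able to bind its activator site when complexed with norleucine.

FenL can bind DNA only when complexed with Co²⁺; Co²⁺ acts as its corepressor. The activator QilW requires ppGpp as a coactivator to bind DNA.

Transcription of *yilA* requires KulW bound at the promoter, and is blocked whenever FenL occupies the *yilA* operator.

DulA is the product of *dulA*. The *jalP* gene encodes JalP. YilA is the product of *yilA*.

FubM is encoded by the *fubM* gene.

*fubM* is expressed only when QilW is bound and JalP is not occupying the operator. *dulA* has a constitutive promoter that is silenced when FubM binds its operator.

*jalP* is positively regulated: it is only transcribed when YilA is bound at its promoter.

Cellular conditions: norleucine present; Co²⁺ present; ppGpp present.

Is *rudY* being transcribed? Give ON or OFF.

ON

Co²⁺ is present, so FenL is active.
Norleucine is present, so KulW is active.
With repressor FenL bound, *yilA* is not transcribed.
So YilA is not produced.
Required activator YilA is absent, so *jalP* is not transcribed.
So JalP is not produced.
ppGpp is present, so QilW is active.
No repressor is bound and QilW is active, so *fubM* is transcribed.
So FubM is produced and active.
With repressor FubM bound, *dulA* is not transcribed.
So DulA is not produced.
With no repressor bound, *rudY* is transcribed.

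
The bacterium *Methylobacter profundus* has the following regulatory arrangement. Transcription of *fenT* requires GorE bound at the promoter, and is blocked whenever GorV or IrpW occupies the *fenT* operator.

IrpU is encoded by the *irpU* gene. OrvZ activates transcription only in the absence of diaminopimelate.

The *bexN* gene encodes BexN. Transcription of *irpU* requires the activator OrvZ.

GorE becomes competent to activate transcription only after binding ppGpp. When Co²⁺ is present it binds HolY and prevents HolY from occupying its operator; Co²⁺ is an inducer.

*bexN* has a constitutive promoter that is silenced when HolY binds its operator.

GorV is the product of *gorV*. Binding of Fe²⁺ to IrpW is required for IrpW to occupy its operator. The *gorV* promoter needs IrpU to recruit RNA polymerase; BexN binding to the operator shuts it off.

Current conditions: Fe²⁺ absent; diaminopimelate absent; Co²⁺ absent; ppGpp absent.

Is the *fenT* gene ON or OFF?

Diaminopimelate is absent, so OrvZ is active.
No repressor is bound and OrvZ is active, so *irpU* is transcribed.
So IrpU is produced and active.
Co²⁺ is absent, so HolY is active.
With repressor HolY bound, *bexN* is not transcribed.
So BexN is not produced.
No repressor is bound and IrpU is active, so *gorV* is transcribed.
So GorV is produced and active.
Fe²⁺ is absent, so IrpW is inactive.
ppGpp is absent, so GorE is inactive.
With repressor GorV bound, *fenT* is not transcribed.

OFF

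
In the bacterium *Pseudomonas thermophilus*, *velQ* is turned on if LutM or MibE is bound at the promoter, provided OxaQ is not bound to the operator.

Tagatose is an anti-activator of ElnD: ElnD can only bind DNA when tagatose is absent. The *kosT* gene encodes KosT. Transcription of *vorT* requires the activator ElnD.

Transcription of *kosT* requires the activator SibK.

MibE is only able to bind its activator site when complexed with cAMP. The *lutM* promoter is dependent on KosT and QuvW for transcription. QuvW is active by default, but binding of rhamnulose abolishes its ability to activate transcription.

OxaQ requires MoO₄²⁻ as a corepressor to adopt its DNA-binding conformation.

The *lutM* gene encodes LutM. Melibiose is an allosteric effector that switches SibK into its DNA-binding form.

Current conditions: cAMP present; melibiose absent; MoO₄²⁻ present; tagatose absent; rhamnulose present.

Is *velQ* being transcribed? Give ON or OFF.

Melibiose is absent, so SibK is inactive.
Required activator SibK is absent, so *kosT* is not transcribed.
So KosT is not produced.
Rhamnulose is present, so QuvW is inactive.
Required activator KosT is absent, so *lutM* is not transcribed.
So LutM is not produced.
MoO₄²⁻ is present, so OxaQ is active.
cAMP is present, so MibE is active.
With repressor OxaQ bound, *velQ* is not transcribed.

OFF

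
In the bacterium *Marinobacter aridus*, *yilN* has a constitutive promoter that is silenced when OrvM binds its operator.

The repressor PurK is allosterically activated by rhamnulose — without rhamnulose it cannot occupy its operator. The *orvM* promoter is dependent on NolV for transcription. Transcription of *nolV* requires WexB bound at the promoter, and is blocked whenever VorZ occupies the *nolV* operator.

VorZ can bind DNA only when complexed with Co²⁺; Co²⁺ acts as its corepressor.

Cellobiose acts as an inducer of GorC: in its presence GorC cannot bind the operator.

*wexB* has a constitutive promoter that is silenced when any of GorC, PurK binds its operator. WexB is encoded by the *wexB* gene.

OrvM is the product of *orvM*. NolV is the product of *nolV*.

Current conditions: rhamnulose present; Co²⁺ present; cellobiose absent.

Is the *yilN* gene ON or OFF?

ON

Cellobiose is absent, so GorC is active.
Rhamnulose is present, so PurK is active.
With repressor GorC bound, *wexB* is not transcribed.
So WexB is not produced.
Co²⁺ is present, so VorZ is active.
With repressor VorZ bound, *nolV* is not transcribed.
So NolV is not produced.
Required activator NolV is absent, so *orvM* is not transcribed.
So OrvM is not produced.
With no repressor bound, *yilN* is transcribed.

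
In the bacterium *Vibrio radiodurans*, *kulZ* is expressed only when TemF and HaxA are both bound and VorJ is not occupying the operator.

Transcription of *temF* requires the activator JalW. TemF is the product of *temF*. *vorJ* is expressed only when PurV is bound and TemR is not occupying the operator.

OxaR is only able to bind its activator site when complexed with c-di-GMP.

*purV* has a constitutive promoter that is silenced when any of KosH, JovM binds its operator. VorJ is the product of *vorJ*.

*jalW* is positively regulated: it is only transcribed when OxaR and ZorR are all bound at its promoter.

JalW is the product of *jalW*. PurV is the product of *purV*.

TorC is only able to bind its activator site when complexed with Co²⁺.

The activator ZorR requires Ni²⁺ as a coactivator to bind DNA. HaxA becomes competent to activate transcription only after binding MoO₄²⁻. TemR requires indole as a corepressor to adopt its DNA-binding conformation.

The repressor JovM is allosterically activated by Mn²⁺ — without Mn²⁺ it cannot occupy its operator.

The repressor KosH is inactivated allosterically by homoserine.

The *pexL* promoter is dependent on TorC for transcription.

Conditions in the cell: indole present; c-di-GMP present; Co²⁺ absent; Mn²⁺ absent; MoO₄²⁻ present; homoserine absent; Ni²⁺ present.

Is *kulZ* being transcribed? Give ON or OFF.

c-di-GMP is present, so OxaR is active.
Ni²⁺ is present, so ZorR is active.
No repressor is bound and OxaR and ZorR are active, so *jalW* is transcribed.
So JalW is produced and active.
No repressor is bound and JalW is active, so *temF* is transcribed.
So TemF is produced and active.
Homoserine is absent, so KosH is active.
Mn²⁺ is absent, so JovM is inactive.
With repressor KosH bound, *purV* is not transcribed.
So PurV is not produced.
Indole is present, so TemR is active.
With repressor TemR bound, *vorJ* is not transcribed.
So VorJ is not produced.
MoO₄²⁻ is present, so HaxA is active.
No repressor is bound and TemF and HaxA are active, so *kulZ* is transcribed.

ON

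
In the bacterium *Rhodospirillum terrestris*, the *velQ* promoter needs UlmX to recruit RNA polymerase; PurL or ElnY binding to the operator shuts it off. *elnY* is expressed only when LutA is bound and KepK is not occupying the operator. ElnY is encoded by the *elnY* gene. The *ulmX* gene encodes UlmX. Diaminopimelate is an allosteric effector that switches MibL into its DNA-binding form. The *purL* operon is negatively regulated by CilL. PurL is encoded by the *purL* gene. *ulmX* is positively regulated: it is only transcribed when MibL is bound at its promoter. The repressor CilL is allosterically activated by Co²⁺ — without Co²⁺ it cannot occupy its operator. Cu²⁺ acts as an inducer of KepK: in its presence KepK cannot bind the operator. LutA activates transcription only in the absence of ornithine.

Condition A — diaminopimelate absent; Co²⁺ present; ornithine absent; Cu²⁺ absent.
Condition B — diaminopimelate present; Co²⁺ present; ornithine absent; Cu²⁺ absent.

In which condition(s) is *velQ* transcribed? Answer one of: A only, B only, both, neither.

B only

Condition A:
Diaminopimelate is absent, so MibL is inactive.
Required activator MibL is absent, so *ulmX* is not transcribed.
So UlmX is not produced.
Co²⁺ is present, so CilL is active.
With repressor CilL bound, *purL* is not transcribed.
So PurL is not produced.
Ornithine is absent, so LutA is active.
Cu²⁺ is absent, so KepK is active.
With repressor KepK bound, *elnY* is not transcribed.
So ElnY is not produced.
Required activator UlmX is absent, so *velQ* is not transcribed.
→ *velQ* is OFF in A.
Condition B:
Diaminopimelate is present, so MibL is active.
No repressor is bound and MibL is active, so *ulmX* is transcribed.
So UlmX is produced and active.
Co²⁺ is present, so CilL is active.
With repressor CilL bound, *purL* is not transcribed.
So PurL is not produced.
Ornithine is absent, so LutA is active.
Cu²⁺ is absent, so KepK is active.
With repressor KepK bound, *elnY* is not transcribed.
So ElnY is not produced.
No repressor is bound and UlmX is active, so *velQ* is transcribed.
→ *velQ* is ON in B.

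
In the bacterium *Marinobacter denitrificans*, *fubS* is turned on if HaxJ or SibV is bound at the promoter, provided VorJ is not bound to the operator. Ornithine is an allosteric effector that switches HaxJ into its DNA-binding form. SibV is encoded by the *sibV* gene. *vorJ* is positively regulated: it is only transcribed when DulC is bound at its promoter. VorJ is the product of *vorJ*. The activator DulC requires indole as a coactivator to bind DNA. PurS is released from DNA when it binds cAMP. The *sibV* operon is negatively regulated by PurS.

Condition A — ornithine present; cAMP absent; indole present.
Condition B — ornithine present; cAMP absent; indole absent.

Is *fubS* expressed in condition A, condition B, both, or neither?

Condition A:
Ornithine is present, so HaxJ is active.
cAMP is absent, so PurS is active.
With repressor PurS bound, *sibV* is not transcribed.
So SibV is not produced.
Indole is present, so DulC is active.
No repressor is bound and DulC is active, so *vorJ* is transcribed.
So VorJ is produced and active.
With repressor VorJ bound, *fubS* is not transcribed.
→ *fubS* is OFF in A.
Condition B:
Ornithine is present, so HaxJ is active.
cAMP is absent, so PurS is active.
With repressor PurS bound, *sibV* is not transcribed.
So SibV is not produced.
Indole is absent, so DulC is inactive.
Required activator DulC is absent, so *vorJ* is not transcribed.
So VorJ is not produced.
Activator HaxJ is present, so *fubS* is transcribed.
→ *fubS* is ON in B.

B only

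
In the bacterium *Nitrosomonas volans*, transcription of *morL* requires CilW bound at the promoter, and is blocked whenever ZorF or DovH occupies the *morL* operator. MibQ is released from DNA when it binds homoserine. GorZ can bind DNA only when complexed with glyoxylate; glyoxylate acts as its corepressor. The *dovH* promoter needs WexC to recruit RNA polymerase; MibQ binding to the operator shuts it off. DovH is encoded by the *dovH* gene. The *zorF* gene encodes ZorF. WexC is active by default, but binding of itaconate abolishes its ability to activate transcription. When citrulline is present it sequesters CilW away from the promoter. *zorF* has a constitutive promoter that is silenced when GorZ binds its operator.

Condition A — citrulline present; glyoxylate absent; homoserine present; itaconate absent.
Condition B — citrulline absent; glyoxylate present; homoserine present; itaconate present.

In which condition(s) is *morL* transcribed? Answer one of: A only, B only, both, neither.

B only

Condition A:
Citrulline is present, so CilW is inactive.
Glyoxylate is absent, so GorZ is inactive.
With no repressor bound, *zorF* is transcribed.
So ZorF is produced and active.
Homoserine is present, so MibQ is inactive.
Itaconate is absent, so WexC is active.
No repressor is bound and WexC is active, so *dovH* is transcribed.
So DovH is produced and active.
With repressor ZorF bound, *morL* is not transcribed.
→ *morL* is OFF in A.
Condition B:
Citrulline is absent, so CilW is active.
Glyoxylate is present, so GorZ is active.
With repressor GorZ bound, *zorF* is not transcribed.
So ZorF is not produced.
Homoserine is present, so MibQ is inactive.
Itaconate is present, so WexC is inactive.
Required activator WexC is absent, so *dovH* is not transcribed.
So DovH is not produced.
No repressor is bound and CilW is active, so *morL* is transcribed.
→ *morL* is ON in B.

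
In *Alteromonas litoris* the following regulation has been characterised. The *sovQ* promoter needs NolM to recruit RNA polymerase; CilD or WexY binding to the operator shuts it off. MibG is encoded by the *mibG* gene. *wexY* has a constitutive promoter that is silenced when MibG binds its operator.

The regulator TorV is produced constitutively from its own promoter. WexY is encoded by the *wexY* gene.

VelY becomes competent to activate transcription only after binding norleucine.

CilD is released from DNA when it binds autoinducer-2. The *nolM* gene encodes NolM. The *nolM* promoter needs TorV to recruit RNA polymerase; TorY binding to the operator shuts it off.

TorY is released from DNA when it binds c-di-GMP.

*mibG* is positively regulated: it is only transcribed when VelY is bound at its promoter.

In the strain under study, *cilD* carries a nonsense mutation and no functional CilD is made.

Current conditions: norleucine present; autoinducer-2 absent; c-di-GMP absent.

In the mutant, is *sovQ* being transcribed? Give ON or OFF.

OFF

CilD is non-functional in this strain, so it has no effect.
TorV is produced constitutively and is active.
c-di-GMP is absent, so TorY is active.
With repressor TorY bound, *nolM* is not transcribed.
So NolM is not produced.
Norleucine is present, so VelY is active.
No repressor is bound and VelY is active, so *mibG* is transcribed.
So MibG is produced and active.
With repressor MibG bound, *wexY* is not transcribed.
So WexY is not produced.
Required activator NolM is absent, so *sovQ* is not transcribed.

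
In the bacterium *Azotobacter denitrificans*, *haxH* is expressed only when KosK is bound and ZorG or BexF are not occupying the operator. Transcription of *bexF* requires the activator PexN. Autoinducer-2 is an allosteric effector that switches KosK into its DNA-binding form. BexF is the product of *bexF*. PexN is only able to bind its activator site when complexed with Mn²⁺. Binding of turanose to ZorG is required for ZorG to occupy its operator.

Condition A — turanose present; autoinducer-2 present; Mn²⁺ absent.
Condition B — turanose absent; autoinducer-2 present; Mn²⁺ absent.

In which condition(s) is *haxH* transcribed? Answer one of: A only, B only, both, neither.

B only

Condition A:
Turanose is present, so ZorG is active.
Autoinducer-2 is present, so KosK is active.
Mn²⁺ is absent, so PexN is inactive.
Required activator PexN is absent, so *bexF* is not transcribed.
So BexF is not produced.
With repressor ZorG bound, *haxH* is not transcribed.
→ *haxH* is OFF in A.
Condition B:
Turanose is absent, so ZorG is inactive.
Autoinducer-2 is present, so KosK is active.
Mn²⁺ is absent, so PexN is inactive.
Required activator PexN is absent, so *bexF* is not transcribed.
So BexF is not produced.
No repressor is bound and KosK is active, so *haxH* is transcribed.
→ *haxH* is ON in B.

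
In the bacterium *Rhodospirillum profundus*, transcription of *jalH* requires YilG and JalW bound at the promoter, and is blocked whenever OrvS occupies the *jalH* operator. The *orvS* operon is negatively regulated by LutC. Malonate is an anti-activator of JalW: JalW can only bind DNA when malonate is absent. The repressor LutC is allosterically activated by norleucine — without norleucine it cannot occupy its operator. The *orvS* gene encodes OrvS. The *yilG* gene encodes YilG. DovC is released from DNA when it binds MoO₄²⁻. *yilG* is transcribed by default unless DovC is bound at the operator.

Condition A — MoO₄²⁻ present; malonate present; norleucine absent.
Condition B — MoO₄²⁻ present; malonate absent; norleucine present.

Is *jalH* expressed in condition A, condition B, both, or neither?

Condition A:
MoO₄²⁻ is present, so DovC is inactive.
With no repressor bound, *yilG* is transcribed.
So YilG is produced and active.
Malonate is present, so JalW is inactive.
Norleucine is absent, so LutC is inactive.
With no repressor bound, *orvS* is transcribed.
So OrvS is produced and active.
With repressor OrvS bound, *jalH* is not transcribed.
→ *jalH* is OFF in A.
Condition B:
MoO₄²⁻ is present, so DovC is inactive.
With no repressor bound, *yilG* is transcribed.
So YilG is produced and active.
Malonate is absent, so JalW is active.
Norleucine is present, so LutC is active.
With repressor LutC bound, *orvS* is not transcribed.
So OrvS is not produced.
No repressor is bound and YilG and JalW are active, so *jalH* is transcribed.
→ *jalH* is ON in B.

B only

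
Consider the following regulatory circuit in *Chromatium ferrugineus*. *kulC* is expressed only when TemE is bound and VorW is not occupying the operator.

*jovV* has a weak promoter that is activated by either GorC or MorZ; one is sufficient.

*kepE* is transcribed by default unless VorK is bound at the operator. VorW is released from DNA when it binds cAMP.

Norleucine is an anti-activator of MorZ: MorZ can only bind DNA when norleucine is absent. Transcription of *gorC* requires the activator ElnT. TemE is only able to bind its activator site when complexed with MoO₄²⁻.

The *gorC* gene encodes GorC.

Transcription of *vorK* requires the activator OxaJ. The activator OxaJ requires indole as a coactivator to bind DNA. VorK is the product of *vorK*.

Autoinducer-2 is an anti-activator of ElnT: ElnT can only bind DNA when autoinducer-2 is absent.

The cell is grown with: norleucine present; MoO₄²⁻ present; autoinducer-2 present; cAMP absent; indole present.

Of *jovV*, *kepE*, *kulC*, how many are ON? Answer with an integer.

0

Autoinducer-2 is present, so ElnT is inactive.
Required activator ElnT is absent, so *gorC* is not transcribed.
So GorC is not produced.
Norleucine is present, so MorZ is inactive.
No activator is available at the *jovV* promoter, so *jovV* is not transcribed.
→ *jovV* is OFF.
Indole is present, so OxaJ is active.
No repressor is bound and OxaJ is active, so *vorK* is transcribed.
So VorK is produced and active.
With repressor VorK bound, *kepE* is not transcribed.
→ *kepE* is OFF.
cAMP is absent, so VorW is active.
MoO₄²⁻ is present, so TemE is active.
With repressor VorW bound, *kulC* is not transcribed.
→ *kulC* is OFF.
0 of the 3 genes are transcribed.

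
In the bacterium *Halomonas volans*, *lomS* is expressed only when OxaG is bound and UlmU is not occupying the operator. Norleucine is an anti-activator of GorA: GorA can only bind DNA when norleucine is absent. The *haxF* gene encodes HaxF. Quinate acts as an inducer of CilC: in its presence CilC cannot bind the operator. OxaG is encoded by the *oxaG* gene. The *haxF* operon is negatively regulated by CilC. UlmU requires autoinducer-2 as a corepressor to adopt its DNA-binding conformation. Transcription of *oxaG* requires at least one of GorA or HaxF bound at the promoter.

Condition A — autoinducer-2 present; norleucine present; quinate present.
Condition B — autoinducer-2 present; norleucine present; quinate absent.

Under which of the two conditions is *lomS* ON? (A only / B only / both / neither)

Condition A:
Autoinducer-2 is present, so UlmU is active.
Norleucine is present, so GorA is inactive.
Quinate is present, so CilC is inactive.
With no repressor bound, *haxF* is transcribed.
So HaxF is produced and active.
Activator HaxF is present, so *oxaG* is transcribed.
So OxaG is produced and active.
With repressor UlmU bound, *lomS* is not transcribed.
→ *lomS* is OFF in A.
Condition B:
Autoinducer-2 is present, so UlmU is active.
Norleucine is present, so GorA is inactive.
Quinate is absent, so CilC is active.
With repressor CilC bound, *haxF* is not transcribed.
So HaxF is not produced.
No activator is available at the *oxaG* promoter, so *oxaG* is not transcribed.
So OxaG is not produced.
With repressor UlmU bound, *lomS* is not transcribed.
→ *lomS* is OFF in B.

neither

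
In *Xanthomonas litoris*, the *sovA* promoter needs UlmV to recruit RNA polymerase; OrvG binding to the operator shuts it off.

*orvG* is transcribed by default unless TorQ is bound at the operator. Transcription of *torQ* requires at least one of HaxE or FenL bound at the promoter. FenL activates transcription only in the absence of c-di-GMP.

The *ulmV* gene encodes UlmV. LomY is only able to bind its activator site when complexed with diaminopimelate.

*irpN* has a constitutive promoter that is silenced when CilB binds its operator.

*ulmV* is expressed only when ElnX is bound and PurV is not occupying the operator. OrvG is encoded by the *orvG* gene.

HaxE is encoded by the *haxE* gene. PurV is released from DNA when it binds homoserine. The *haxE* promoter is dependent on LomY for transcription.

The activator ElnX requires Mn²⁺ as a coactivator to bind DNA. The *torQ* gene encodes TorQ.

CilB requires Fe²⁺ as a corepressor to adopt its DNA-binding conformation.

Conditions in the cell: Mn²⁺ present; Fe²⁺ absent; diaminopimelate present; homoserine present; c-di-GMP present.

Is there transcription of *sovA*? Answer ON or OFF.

ON

Homoserine is present, so PurV is inactive.
Mn²⁺ is present, so ElnX is active.
No repressor is bound and ElnX is active, so *ulmV* is transcribed.
So UlmV is produced and active.
Diaminopimelate is present, so LomY is active.
No repressor is bound and LomY is active, so *haxE* is transcribed.
So HaxE is produced and active.
c-di-GMP is present, so FenL is inactive.
Activator HaxE is present, so *torQ* is transcribed.
So TorQ is produced and active.
With repressor TorQ bound, *orvG* is not transcribed.
So OrvG is not produced.
No repressor is bound and UlmV is active, so *sovA* is transcribed.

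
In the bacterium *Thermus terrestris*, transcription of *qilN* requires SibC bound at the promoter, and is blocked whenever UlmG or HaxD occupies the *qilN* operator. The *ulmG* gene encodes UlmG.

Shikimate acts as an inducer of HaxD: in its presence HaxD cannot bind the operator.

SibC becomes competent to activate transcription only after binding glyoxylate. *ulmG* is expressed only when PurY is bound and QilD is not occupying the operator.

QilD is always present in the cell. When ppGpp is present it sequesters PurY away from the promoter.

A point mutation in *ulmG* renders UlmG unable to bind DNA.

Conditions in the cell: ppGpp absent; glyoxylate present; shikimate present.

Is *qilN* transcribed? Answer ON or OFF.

ON

UlmG is non-functional in this strain, so it has no effect.
Glyoxylate is present, so SibC is active.
Shikimate is present, so HaxD is inactive.
No repressor is bound and SibC is active, so *qilN* is transcribed.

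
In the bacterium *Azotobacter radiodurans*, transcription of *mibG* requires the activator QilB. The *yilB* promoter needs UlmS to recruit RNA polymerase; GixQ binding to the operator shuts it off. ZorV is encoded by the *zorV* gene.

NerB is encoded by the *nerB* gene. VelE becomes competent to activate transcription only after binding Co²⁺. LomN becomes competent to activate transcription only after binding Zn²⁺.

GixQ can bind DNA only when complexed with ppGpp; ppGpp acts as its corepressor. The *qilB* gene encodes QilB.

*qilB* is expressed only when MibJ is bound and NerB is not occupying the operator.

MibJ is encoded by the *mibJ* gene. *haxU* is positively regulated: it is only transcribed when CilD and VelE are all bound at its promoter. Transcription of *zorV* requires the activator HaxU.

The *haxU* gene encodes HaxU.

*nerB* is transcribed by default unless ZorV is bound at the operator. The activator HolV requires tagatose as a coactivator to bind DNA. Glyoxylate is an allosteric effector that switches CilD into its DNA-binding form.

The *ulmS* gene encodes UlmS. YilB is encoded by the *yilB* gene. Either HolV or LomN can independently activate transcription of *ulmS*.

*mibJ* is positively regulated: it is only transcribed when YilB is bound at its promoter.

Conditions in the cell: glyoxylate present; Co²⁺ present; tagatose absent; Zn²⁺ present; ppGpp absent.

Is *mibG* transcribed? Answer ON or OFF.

ON

Tagatose is absent, so HolV is inactive.
Zn²⁺ is present, so LomN is active.
Activator LomN is present, so *ulmS* is transcribed.
So UlmS is produced and active.
ppGpp is absent, so GixQ is inactive.
No repressor is bound and UlmS is active, so *yilB* is transcribed.
So YilB is produced and active.
No repressor is bound and YilB is active, so *mibJ* is transcribed.
So MibJ is produced and active.
Glyoxylate is present, so CilD is active.
Co²⁺ is present, so VelE is active.
No repressor is bound and CilD and VelE are active, so *haxU* is transcribed.
So HaxU is produced and active.
No repressor is bound and HaxU is active, so *zorV* is transcribed.
So ZorV is produced and active.
With repressor ZorV bound, *nerB* is not transcribed.
So NerB is not produced.
No repressor is bound and MibJ is active, so *qilB* is transcribed.
So QilB is produced and active.
No repressor is bound and QilB is active, so *mibG* is transcribed.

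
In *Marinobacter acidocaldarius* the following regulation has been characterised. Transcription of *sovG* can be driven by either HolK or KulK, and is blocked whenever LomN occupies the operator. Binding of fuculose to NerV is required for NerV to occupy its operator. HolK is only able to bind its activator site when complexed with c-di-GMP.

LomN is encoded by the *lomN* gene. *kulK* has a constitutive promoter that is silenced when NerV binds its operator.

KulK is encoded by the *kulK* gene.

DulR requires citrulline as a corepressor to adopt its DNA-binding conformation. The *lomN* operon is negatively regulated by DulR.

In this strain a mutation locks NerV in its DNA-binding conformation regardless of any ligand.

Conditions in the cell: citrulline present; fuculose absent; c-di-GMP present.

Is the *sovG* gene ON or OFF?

ON

Citrulline is present, so DulR is active.
With repressor DulR bound, *lomN* is not transcribed.
So LomN is not produced.
c-di-GMP is present, so HolK is active.
NerV is constitutively active in this strain.
With repressor NerV bound, *kulK* is not transcribed.
So KulK is not produced.
Activator HolK is present, so *sovG* is transcribed.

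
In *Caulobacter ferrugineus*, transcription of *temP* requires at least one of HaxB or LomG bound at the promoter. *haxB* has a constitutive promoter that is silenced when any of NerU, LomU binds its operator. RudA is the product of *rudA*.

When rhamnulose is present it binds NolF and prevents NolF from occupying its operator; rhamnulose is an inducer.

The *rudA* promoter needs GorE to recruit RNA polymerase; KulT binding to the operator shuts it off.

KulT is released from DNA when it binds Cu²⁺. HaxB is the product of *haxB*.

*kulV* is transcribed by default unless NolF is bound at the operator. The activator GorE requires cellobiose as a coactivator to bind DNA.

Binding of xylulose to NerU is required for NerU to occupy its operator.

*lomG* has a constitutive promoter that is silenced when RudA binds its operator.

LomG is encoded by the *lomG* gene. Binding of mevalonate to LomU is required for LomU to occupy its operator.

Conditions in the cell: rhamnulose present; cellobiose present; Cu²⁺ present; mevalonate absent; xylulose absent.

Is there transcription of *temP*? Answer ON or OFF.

Xylulose is absent, so NerU is inactive.
Mevalonate is absent, so LomU is inactive.
With no repressor bound, *haxB* is transcribed.
So HaxB is produced and active.
Cellobiose is present, so GorE is active.
Cu²⁺ is present, so KulT is inactive.
No repressor is bound and GorE is active, so *rudA* is transcribed.
So RudA is produced and active.
With repressor RudA bound, *lomG* is not transcribed.
So LomG is not produced.
Activator HaxB is present, so *temP* is transcribed.

ON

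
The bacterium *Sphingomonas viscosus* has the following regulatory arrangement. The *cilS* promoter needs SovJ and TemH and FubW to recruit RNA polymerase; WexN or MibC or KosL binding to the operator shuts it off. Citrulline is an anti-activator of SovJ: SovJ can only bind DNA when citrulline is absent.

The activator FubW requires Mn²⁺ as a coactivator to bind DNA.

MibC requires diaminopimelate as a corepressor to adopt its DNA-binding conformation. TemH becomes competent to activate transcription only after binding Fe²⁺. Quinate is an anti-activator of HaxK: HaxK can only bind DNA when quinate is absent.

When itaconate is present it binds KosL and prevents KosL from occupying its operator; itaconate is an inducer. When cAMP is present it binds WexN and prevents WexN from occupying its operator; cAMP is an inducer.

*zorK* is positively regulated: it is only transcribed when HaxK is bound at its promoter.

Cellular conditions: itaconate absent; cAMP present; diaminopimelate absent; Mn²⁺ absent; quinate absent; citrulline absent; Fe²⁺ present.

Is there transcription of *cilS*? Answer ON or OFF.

Citrulline is absent, so SovJ is active.
cAMP is present, so WexN is inactive.
Fe²⁺ is present, so TemH is active.
Diaminopimelate is absent, so MibC is inactive.
Mn²⁺ is absent, so FubW is inactive.
Itaconate is absent, so KosL is active.
With repressor KosL bound, *cilS* is not transcribed.

OFF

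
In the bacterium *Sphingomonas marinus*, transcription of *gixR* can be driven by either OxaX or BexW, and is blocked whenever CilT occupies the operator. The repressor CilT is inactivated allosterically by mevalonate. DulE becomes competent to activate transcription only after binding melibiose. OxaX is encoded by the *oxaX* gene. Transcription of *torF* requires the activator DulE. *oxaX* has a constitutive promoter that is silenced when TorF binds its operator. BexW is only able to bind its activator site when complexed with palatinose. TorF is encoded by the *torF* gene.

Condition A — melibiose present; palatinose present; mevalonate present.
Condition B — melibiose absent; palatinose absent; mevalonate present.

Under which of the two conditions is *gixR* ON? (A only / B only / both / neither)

both

Condition A:
Melibiose is present, so DulE is active.
No repressor is bound and DulE is active, so *torF* is transcribed.
So TorF is produced and active.
With repressor TorF bound, *oxaX* is not transcribed.
So OxaX is not produced.
Palatinose is present, so BexW is active.
Mevalonate is present, so CilT is inactive.
Activator BexW is present, so *gixR* is transcribed.
→ *gixR* is ON in A.
Condition B:
Melibiose is absent, so DulE is inactive.
Required activator DulE is absent, so *torF* is not transcribed.
So TorF is not produced.
With no repressor bound, *oxaX* is transcribed.
So OxaX is produced and active.
Palatinose is absent, so BexW is inactive.
Mevalonate is present, so CilT is inactive.
Activator OxaX is present, so *gixR* is transcribed.
→ *gixR* is ON in B.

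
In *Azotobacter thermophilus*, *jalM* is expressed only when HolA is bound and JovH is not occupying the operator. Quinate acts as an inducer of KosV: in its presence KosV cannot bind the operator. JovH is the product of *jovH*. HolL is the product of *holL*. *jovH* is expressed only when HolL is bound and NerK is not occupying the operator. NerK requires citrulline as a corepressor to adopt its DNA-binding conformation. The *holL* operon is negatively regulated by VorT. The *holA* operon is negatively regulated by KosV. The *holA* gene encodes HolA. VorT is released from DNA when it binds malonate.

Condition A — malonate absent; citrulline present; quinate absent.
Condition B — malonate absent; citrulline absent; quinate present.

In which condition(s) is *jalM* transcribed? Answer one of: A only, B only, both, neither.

Condition A:
Malonate is absent, so VorT is active.
With repressor VorT bound, *holL* is not transcribed.
So HolL is not produced.
Citrulline is present, so NerK is active.
With repressor NerK bound, *jovH* is not transcribed.
So JovH is not produced.
Quinate is absent, so KosV is active.
With repressor KosV bound, *holA* is not transcribed.
So HolA is not produced.
Required activator HolA is absent, so *jalM* is not transcribed.
→ *jalM* is OFF in A.
Condition B:
Malonate is absent, so VorT is active.
With repressor VorT bound, *holL* is not transcribed.
So HolL is not produced.
Citrulline is absent, so NerK is inactive.
Required activator HolL is absent, so *jovH* is not transcribed.
So JovH is not produced.
Quinate is present, so KosV is inactive.
With no repressor bound, *holA* is transcribed.
So HolA is produced and active.
No repressor is bound and HolA is active, so *jalM* is transcribed.
→ *jalM* is ON in B.

B only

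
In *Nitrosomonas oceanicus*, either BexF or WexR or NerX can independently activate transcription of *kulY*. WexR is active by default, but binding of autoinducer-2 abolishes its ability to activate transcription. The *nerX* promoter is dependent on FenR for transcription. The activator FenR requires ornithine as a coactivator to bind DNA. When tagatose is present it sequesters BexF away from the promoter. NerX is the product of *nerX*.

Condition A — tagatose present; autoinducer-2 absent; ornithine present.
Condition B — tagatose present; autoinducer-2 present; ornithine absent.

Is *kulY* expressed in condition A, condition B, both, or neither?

A only

Condition A:
Tagatose is present, so BexF is inactive.
Autoinducer-2 is absent, so WexR is active.
Ornithine is present, so FenR is active.
No repressor is bound and FenR is active, so *nerX* is transcribed.
So NerX is produced and active.
Activator WexR is present, so *kulY* is transcribed.
→ *kulY* is ON in A.
Condition B:
Tagatose is present, so BexF is inactive.
Autoinducer-2 is present, so WexR is inactive.
Ornithine is absent, so FenR is inactive.
Required activator FenR is absent, so *nerX* is not transcribed.
So NerX is not produced.
No activator is available at the *kulY* promoter, so *kulY* is not transcribed.
→ *kulY* is OFF in B.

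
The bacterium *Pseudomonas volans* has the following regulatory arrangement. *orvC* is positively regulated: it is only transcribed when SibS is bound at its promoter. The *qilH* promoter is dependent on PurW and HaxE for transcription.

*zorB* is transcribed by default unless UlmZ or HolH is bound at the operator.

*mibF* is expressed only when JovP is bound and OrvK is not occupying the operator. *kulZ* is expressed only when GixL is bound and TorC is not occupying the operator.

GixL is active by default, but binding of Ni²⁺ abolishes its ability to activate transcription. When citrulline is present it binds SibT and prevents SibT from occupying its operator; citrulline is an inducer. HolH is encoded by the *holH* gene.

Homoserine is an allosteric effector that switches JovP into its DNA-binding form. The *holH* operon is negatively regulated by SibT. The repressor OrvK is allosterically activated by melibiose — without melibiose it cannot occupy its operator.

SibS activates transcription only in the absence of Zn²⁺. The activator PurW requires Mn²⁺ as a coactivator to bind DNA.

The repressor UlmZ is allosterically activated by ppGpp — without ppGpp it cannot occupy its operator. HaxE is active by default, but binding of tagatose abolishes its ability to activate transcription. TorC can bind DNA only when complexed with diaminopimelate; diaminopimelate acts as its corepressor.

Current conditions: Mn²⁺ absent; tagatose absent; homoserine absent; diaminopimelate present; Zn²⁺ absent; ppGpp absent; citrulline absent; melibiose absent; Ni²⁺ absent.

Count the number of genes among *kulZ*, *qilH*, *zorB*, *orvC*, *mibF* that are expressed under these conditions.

2

Ni²⁺ is absent, so GixL is active.
Diaminopimelate is present, so TorC is active.
With repressor TorC bound, *kulZ* is not transcribed.
→ *kulZ* is OFF.
Mn²⁺ is absent, so PurW is inactive.
Tagatose is absent, so HaxE is active.
Required activator PurW is absent, so *qilH* is not transcribed.
→ *qilH* is OFF.
ppGpp is absent, so UlmZ is inactive.
Citrulline is absent, so SibT is active.
With repressor SibT bound, *holH* is not transcribed.
So HolH is not produced.
With no repressor bound, *zorB* is transcribed.
→ *zorB* is ON.
Zn²⁺ is absent, so SibS is active.
No repressor is bound and SibS is active, so *orvC* is transcribed.
→ *orvC* is ON.
Homoserine is absent, so JovP is inactive.
Melibiose is absent, so OrvK is inactive.
Required activator JovP is absent, so *mibF* is not transcribed.
→ *mibF* is OFF.
2 of the 5 genes are transcribed.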